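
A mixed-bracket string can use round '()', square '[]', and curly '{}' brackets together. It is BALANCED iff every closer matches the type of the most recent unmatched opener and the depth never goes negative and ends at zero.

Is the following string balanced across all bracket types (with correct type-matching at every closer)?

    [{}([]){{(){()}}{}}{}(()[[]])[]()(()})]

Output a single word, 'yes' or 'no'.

pos 0: push '['; stack = [
pos 1: push '{'; stack = [{
pos 2: '}' matches '{'; pop; stack = [
pos 3: push '('; stack = [(
pos 4: push '['; stack = [([
pos 5: ']' matches '['; pop; stack = [(
pos 6: ')' matches '('; pop; stack = [
pos 7: push '{'; stack = [{
pos 8: push '{'; stack = [{{
pos 9: push '('; stack = [{{(
pos 10: ')' matches '('; pop; stack = [{{
pos 11: push '{'; stack = [{{{
pos 12: push '('; stack = [{{{(
pos 13: ')' matches '('; pop; stack = [{{{
pos 14: '}' matches '{'; pop; stack = [{{
pos 15: '}' matches '{'; pop; stack = [{
pos 16: push '{'; stack = [{{
pos 17: '}' matches '{'; pop; stack = [{
pos 18: '}' matches '{'; pop; stack = [
pos 19: push '{'; stack = [{
pos 20: '}' matches '{'; pop; stack = [
pos 21: push '('; stack = [(
pos 22: push '('; stack = [((
pos 23: ')' matches '('; pop; stack = [(
pos 24: push '['; stack = [([
pos 25: push '['; stack = [([[
pos 26: ']' matches '['; pop; stack = [([
pos 27: ']' matches '['; pop; stack = [(
pos 28: ')' matches '('; pop; stack = [
pos 29: push '['; stack = [[
pos 30: ']' matches '['; pop; stack = [
pos 31: push '('; stack = [(
pos 32: ')' matches '('; pop; stack = [
pos 33: push '('; stack = [(
pos 34: push '('; stack = [((
pos 35: ')' matches '('; pop; stack = [(
pos 36: saw closer '}' but top of stack is '(' (expected ')') → INVALID
Verdict: type mismatch at position 36: '}' closes '(' → no

Answer: no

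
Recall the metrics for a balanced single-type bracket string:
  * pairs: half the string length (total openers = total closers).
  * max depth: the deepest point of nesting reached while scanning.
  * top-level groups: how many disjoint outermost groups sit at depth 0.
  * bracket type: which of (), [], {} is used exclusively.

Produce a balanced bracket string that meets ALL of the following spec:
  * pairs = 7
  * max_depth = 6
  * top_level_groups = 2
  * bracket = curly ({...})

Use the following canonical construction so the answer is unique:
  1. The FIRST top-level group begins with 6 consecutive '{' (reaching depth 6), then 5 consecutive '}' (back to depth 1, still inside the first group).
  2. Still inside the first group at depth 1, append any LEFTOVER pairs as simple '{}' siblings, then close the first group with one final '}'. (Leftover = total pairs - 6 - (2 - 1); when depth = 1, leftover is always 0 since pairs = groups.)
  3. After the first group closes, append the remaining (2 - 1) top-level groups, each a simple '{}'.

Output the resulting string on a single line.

Answer: {{{{{{}}}}}}{}

Derivation:
Spec: pairs=7 depth=6 groups=2
Leftover pairs = 7 - 6 - (2-1) = 0
First group: deep chain of depth 6 + 0 sibling pairs
Remaining 1 groups: simple '{}' each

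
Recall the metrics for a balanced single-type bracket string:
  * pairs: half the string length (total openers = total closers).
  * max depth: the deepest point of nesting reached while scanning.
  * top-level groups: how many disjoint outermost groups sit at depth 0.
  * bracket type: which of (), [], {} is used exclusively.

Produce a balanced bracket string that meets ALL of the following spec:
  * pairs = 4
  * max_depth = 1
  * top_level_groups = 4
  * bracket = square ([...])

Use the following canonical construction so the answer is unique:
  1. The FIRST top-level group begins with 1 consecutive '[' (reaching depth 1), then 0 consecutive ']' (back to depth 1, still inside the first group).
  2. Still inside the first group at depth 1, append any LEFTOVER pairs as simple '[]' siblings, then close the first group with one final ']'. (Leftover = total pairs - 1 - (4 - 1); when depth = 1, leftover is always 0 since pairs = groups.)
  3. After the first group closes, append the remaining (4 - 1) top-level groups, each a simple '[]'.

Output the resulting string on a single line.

Answer: [][][][]

Derivation:
Spec: pairs=4 depth=1 groups=4
Leftover pairs = 4 - 1 - (4-1) = 0
First group: deep chain of depth 1 + 0 sibling pairs
Remaining 3 groups: simple '[]' each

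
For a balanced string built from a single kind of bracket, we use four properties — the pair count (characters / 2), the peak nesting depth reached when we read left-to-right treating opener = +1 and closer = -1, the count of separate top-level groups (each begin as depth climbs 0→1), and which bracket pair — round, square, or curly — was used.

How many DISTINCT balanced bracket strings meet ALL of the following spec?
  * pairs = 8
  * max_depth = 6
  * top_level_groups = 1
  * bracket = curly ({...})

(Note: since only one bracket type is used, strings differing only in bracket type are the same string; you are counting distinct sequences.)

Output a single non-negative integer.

Spec: pairs=8 depth=6 groups=1
Count(depth <= 6) = 417
Count(depth <= 5) = 365
Count(depth == 6) = 417 - 365 = 52

Answer: 52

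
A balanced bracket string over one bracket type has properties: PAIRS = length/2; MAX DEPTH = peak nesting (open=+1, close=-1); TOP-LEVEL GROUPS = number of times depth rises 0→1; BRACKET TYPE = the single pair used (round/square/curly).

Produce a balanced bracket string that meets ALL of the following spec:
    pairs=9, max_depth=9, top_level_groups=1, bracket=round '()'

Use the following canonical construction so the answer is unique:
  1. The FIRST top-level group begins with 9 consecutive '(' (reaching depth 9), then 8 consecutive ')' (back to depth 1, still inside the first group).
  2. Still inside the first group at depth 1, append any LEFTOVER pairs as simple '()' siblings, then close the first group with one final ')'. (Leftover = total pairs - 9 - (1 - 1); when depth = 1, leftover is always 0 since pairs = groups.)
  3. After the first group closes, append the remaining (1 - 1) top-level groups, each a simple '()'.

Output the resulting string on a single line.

Answer: ((((((((()))))))))

Derivation:
Spec: pairs=9 depth=9 groups=1
Leftover pairs = 9 - 9 - (1-1) = 0
First group: deep chain of depth 9 + 0 sibling pairs
Remaining 0 groups: simple '()' each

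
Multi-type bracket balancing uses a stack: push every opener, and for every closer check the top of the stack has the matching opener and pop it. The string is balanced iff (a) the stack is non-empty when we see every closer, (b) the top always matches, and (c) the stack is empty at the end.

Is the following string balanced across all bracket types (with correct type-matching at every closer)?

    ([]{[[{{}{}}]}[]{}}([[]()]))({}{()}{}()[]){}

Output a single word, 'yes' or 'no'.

pos 0: push '('; stack = (
pos 1: push '['; stack = ([
pos 2: ']' matches '['; pop; stack = (
pos 3: push '{'; stack = ({
pos 4: push '['; stack = ({[
pos 5: push '['; stack = ({[[
pos 6: push '{'; stack = ({[[{
pos 7: push '{'; stack = ({[[{{
pos 8: '}' matches '{'; pop; stack = ({[[{
pos 9: push '{'; stack = ({[[{{
pos 10: '}' matches '{'; pop; stack = ({[[{
pos 11: '}' matches '{'; pop; stack = ({[[
pos 12: ']' matches '['; pop; stack = ({[
pos 13: saw closer '}' but top of stack is '[' (expected ']') → INVALID
Verdict: type mismatch at position 13: '}' closes '[' → no

Answer: no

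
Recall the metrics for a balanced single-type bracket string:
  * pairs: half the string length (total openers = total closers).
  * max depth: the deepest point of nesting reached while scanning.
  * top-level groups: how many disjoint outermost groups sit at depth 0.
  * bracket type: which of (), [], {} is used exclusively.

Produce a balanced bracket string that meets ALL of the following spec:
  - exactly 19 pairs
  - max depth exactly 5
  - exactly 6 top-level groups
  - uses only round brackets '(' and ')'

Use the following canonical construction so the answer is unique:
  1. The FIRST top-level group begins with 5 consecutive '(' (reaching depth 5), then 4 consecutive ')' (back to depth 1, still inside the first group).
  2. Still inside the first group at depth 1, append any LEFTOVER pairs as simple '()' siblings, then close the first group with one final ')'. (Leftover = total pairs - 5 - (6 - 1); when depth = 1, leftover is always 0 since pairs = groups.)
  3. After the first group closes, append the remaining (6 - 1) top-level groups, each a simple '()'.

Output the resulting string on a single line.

Answer: ((((())))()()()()()()()()())()()()()()

Derivation:
Spec: pairs=19 depth=5 groups=6
Leftover pairs = 19 - 5 - (6-1) = 9
First group: deep chain of depth 5 + 9 sibling pairs
Remaining 5 groups: simple '()' each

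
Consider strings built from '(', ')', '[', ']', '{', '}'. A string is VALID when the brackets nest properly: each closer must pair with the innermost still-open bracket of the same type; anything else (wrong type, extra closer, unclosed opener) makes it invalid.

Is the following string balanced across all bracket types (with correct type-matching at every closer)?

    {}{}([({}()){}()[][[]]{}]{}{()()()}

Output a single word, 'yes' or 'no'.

pos 0: push '{'; stack = {
pos 1: '}' matches '{'; pop; stack = (empty)
pos 2: push '{'; stack = {
pos 3: '}' matches '{'; pop; stack = (empty)
pos 4: push '('; stack = (
pos 5: push '['; stack = ([
pos 6: push '('; stack = ([(
pos 7: push '{'; stack = ([({
pos 8: '}' matches '{'; pop; stack = ([(
pos 9: push '('; stack = ([((
pos 10: ')' matches '('; pop; stack = ([(
pos 11: ')' matches '('; pop; stack = ([
pos 12: push '{'; stack = ([{
pos 13: '}' matches '{'; pop; stack = ([
pos 14: push '('; stack = ([(
pos 15: ')' matches '('; pop; stack = ([
pos 16: push '['; stack = ([[
pos 17: ']' matches '['; pop; stack = ([
pos 18: push '['; stack = ([[
pos 19: push '['; stack = ([[[
pos 20: ']' matches '['; pop; stack = ([[
pos 21: ']' matches '['; pop; stack = ([
pos 22: push '{'; stack = ([{
pos 23: '}' matches '{'; pop; stack = ([
pos 24: ']' matches '['; pop; stack = (
pos 25: push '{'; stack = ({
pos 26: '}' matches '{'; pop; stack = (
pos 27: push '{'; stack = ({
pos 28: push '('; stack = ({(
pos 29: ')' matches '('; pop; stack = ({
pos 30: push '('; stack = ({(
pos 31: ')' matches '('; pop; stack = ({
pos 32: push '('; stack = ({(
pos 33: ')' matches '('; pop; stack = ({
pos 34: '}' matches '{'; pop; stack = (
end: stack still non-empty (() → INVALID
Verdict: unclosed openers at end: ( → no

Answer: no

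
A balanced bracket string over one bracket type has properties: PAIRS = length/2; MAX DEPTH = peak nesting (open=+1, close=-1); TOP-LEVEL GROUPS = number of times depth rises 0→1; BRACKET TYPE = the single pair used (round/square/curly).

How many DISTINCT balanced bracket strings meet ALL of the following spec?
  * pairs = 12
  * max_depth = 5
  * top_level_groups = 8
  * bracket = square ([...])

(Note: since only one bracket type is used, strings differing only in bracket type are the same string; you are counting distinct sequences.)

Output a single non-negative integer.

Answer: 8

Derivation:
Spec: pairs=12 depth=5 groups=8
Count(depth <= 5) = 910
Count(depth <= 4) = 902
Count(depth == 5) = 910 - 902 = 8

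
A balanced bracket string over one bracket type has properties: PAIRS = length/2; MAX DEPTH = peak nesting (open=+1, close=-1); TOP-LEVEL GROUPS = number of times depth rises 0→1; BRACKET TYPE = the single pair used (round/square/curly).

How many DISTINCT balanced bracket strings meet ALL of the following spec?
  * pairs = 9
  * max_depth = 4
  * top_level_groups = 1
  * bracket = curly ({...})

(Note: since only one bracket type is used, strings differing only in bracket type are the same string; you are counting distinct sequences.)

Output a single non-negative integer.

Spec: pairs=9 depth=4 groups=1
Count(depth <= 4) = 610
Count(depth <= 3) = 128
Count(depth == 4) = 610 - 128 = 482

Answer: 482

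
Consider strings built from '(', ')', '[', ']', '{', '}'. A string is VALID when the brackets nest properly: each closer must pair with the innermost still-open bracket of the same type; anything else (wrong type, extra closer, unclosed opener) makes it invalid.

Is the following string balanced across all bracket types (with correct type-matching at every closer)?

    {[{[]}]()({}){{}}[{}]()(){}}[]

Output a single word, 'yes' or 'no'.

pos 0: push '{'; stack = {
pos 1: push '['; stack = {[
pos 2: push '{'; stack = {[{
pos 3: push '['; stack = {[{[
pos 4: ']' matches '['; pop; stack = {[{
pos 5: '}' matches '{'; pop; stack = {[
pos 6: ']' matches '['; pop; stack = {
pos 7: push '('; stack = {(
pos 8: ')' matches '('; pop; stack = {
pos 9: push '('; stack = {(
pos 10: push '{'; stack = {({
pos 11: '}' matches '{'; pop; stack = {(
pos 12: ')' matches '('; pop; stack = {
pos 13: push '{'; stack = {{
pos 14: push '{'; stack = {{{
pos 15: '}' matches '{'; pop; stack = {{
pos 16: '}' matches '{'; pop; stack = {
pos 17: push '['; stack = {[
pos 18: push '{'; stack = {[{
pos 19: '}' matches '{'; pop; stack = {[
pos 20: ']' matches '['; pop; stack = {
pos 21: push '('; stack = {(
pos 22: ')' matches '('; pop; stack = {
pos 23: push '('; stack = {(
pos 24: ')' matches '('; pop; stack = {
pos 25: push '{'; stack = {{
pos 26: '}' matches '{'; pop; stack = {
pos 27: '}' matches '{'; pop; stack = (empty)
pos 28: push '['; stack = [
pos 29: ']' matches '['; pop; stack = (empty)
end: stack empty → VALID
Verdict: properly nested → yes

Answer: yes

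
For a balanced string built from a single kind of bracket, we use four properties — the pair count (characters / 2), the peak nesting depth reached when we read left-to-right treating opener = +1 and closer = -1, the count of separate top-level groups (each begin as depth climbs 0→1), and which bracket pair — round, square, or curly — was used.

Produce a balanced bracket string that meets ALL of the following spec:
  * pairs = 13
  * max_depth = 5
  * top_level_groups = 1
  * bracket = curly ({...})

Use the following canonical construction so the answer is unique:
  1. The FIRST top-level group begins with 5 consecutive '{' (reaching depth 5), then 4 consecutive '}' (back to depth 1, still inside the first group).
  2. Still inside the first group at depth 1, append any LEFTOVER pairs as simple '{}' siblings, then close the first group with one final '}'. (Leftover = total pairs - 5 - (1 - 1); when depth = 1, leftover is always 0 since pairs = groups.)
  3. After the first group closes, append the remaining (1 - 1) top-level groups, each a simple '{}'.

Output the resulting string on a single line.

Answer: {{{{{}}}}{}{}{}{}{}{}{}{}}

Derivation:
Spec: pairs=13 depth=5 groups=1
Leftover pairs = 13 - 5 - (1-1) = 8
First group: deep chain of depth 5 + 8 sibling pairs
Remaining 0 groups: simple '{}' each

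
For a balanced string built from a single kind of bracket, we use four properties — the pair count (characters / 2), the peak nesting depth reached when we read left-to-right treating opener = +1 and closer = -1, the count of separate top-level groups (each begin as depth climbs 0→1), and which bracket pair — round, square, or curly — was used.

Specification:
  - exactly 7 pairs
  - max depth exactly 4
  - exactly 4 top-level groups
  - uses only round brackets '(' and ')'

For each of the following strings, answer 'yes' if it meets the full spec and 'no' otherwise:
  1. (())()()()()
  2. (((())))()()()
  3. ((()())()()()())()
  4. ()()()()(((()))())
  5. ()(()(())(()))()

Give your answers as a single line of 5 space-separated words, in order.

String 1 '(())()()()()': depth seq [1 2 1 0 1 0 1 0 1 0 1 0]
  -> pairs=6 depth=2 groups=5 -> no
String 2 '(((())))()()()': depth seq [1 2 3 4 3 2 1 0 1 0 1 0 1 0]
  -> pairs=7 depth=4 groups=4 -> yes
String 3 '((()())()()()())()': depth seq [1 2 3 2 3 2 1 2 1 2 1 2 1 2 1 0 1 0]
  -> pairs=9 depth=3 groups=2 -> no
String 4 '()()()()(((()))())': depth seq [1 0 1 0 1 0 1 0 1 2 3 4 3 2 1 2 1 0]
  -> pairs=9 depth=4 groups=5 -> no
String 5 '()(()(())(()))()': depth seq [1 0 1 2 1 2 3 2 1 2 3 2 1 0 1 0]
  -> pairs=8 depth=3 groups=3 -> no

Answer: no yes no no no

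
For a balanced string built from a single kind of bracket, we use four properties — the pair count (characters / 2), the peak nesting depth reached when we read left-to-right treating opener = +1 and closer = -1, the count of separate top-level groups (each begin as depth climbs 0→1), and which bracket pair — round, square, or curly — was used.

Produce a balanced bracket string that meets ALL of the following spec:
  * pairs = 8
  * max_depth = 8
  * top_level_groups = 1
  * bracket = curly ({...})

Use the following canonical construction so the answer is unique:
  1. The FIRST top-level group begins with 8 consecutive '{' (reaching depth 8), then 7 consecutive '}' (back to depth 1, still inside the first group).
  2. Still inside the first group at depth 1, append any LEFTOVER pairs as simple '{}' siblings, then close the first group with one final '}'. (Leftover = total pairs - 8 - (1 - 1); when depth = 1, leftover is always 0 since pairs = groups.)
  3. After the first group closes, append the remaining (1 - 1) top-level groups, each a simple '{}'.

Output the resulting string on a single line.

Answer: {{{{{{{{}}}}}}}}

Derivation:
Spec: pairs=8 depth=8 groups=1
Leftover pairs = 8 - 8 - (1-1) = 0
First group: deep chain of depth 8 + 0 sibling pairs
Remaining 0 groups: simple '{}' each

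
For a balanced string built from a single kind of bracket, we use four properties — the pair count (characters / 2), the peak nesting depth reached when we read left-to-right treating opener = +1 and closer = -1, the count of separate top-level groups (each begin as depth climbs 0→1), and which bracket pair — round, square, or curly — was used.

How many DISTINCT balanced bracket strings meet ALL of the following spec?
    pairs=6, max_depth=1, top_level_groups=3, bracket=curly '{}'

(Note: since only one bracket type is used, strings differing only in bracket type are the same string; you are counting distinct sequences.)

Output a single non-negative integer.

Spec: pairs=6 depth=1 groups=3
Count(depth <= 1) = 0
Count(depth <= 0) = 0
Count(depth == 1) = 0 - 0 = 0

Answer: 0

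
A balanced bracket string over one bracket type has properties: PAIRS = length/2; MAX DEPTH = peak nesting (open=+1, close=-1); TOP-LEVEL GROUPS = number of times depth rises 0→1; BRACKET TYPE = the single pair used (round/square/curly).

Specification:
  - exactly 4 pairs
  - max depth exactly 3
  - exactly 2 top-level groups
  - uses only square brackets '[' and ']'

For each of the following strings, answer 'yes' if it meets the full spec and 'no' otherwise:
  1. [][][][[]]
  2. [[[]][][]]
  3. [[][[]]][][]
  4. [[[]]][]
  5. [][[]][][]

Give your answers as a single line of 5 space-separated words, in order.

String 1 '[][][][[]]': depth seq [1 0 1 0 1 0 1 2 1 0]
  -> pairs=5 depth=2 groups=4 -> no
String 2 '[[[]][][]]': depth seq [1 2 3 2 1 2 1 2 1 0]
  -> pairs=5 depth=3 groups=1 -> no
String 3 '[[][[]]][][]': depth seq [1 2 1 2 3 2 1 0 1 0 1 0]
  -> pairs=6 depth=3 groups=3 -> no
String 4 '[[[]]][]': depth seq [1 2 3 2 1 0 1 0]
  -> pairs=4 depth=3 groups=2 -> yes
String 5 '[][[]][][]': depth seq [1 0 1 2 1 0 1 0 1 0]
  -> pairs=5 depth=2 groups=4 -> no

Answer: no no no yes no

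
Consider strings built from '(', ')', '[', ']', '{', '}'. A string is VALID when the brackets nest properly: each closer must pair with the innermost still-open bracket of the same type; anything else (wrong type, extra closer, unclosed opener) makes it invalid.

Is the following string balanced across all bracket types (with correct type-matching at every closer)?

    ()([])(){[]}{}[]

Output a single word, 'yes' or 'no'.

pos 0: push '('; stack = (
pos 1: ')' matches '('; pop; stack = (empty)
pos 2: push '('; stack = (
pos 3: push '['; stack = ([
pos 4: ']' matches '['; pop; stack = (
pos 5: ')' matches '('; pop; stack = (empty)
pos 6: push '('; stack = (
pos 7: ')' matches '('; pop; stack = (empty)
pos 8: push '{'; stack = {
pos 9: push '['; stack = {[
pos 10: ']' matches '['; pop; stack = {
pos 11: '}' matches '{'; pop; stack = (empty)
pos 12: push '{'; stack = {
pos 13: '}' matches '{'; pop; stack = (empty)
pos 14: push '['; stack = [
pos 15: ']' matches '['; pop; stack = (empty)
end: stack empty → VALID
Verdict: properly nested → yes

Answer: yes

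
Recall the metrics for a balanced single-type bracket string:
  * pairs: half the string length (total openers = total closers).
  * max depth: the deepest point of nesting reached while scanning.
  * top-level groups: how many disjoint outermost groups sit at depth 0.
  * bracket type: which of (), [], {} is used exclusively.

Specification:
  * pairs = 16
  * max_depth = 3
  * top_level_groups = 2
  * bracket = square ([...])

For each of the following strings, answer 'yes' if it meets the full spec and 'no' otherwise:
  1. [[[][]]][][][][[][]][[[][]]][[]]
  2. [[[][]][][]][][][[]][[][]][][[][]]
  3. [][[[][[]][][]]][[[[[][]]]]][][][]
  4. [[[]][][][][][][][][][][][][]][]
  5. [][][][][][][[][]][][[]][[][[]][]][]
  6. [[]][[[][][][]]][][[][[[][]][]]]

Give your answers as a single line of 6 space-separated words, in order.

Answer: no no no yes no no

Derivation:
String 1 '[[[][]]][][][][[][]][[[][]]][[]]': depth seq [1 2 3 2 3 2 1 0 1 0 1 0 1 0 1 2 1 2 1 0 1 2 3 2 3 2 1 0 1 2 1 0]
  -> pairs=16 depth=3 groups=7 -> no
String 2 '[[[][]][][]][][][[]][[][]][][[][]]': depth seq [1 2 3 2 3 2 1 2 1 2 1 0 1 0 1 0 1 2 1 0 1 2 1 2 1 0 1 0 1 2 1 2 1 0]
  -> pairs=17 depth=3 groups=7 -> no
String 3 '[][[[][[]][][]]][[[[[][]]]]][][][]': depth seq [1 0 1 2 3 2 3 4 3 2 3 2 3 2 1 0 1 2 3 4 5 4 5 4 3 2 1 0 1 0 1 0 1 0]
  -> pairs=17 depth=5 groups=6 -> no
String 4 '[[[]][][][][][][][][][][][][]][]': depth seq [1 2 3 2 1 2 1 2 1 2 1 2 1 2 1 2 1 2 1 2 1 2 1 2 1 2 1 2 1 0 1 0]
  -> pairs=16 depth=3 groups=2 -> yes
String 5 '[][][][][][][[][]][][[]][[][[]][]][]': depth seq [1 0 1 0 1 0 1 0 1 0 1 0 1 2 1 2 1 0 1 0 1 2 1 0 1 2 1 2 3 2 1 2 1 0 1 0]
  -> pairs=18 depth=3 groups=11 -> no
String 6 '[[]][[[][][][]]][][[][[[][]][]]]': depth seq [1 2 1 0 1 2 3 2 3 2 3 2 3 2 1 0 1 0 1 2 1 2 3 4 3 4 3 2 3 2 1 0]
  -> pairs=16 depth=4 groups=4 -> no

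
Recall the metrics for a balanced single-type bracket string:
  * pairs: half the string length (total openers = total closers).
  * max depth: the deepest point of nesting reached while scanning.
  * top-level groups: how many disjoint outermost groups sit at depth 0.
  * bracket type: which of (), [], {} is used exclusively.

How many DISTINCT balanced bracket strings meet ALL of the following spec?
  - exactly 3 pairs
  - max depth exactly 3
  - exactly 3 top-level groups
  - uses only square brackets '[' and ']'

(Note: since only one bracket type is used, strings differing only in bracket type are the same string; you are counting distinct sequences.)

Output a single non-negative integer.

Answer: 0

Derivation:
Spec: pairs=3 depth=3 groups=3
Count(depth <= 3) = 1
Count(depth <= 2) = 1
Count(depth == 3) = 1 - 1 = 0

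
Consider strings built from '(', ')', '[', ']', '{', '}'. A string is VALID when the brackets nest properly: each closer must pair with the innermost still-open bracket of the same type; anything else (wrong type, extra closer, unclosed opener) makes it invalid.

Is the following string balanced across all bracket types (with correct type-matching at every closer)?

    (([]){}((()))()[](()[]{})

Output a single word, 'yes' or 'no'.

Answer: no

Derivation:
pos 0: push '('; stack = (
pos 1: push '('; stack = ((
pos 2: push '['; stack = (([
pos 3: ']' matches '['; pop; stack = ((
pos 4: ')' matches '('; pop; stack = (
pos 5: push '{'; stack = ({
pos 6: '}' matches '{'; pop; stack = (
pos 7: push '('; stack = ((
pos 8: push '('; stack = (((
pos 9: push '('; stack = ((((
pos 10: ')' matches '('; pop; stack = (((
pos 11: ')' matches '('; pop; stack = ((
pos 12: ')' matches '('; pop; stack = (
pos 13: push '('; stack = ((
pos 14: ')' matches '('; pop; stack = (
pos 15: push '['; stack = ([
pos 16: ']' matches '['; pop; stack = (
pos 17: push '('; stack = ((
pos 18: push '('; stack = (((
pos 19: ')' matches '('; pop; stack = ((
pos 20: push '['; stack = (([
pos 21: ']' matches '['; pop; stack = ((
pos 22: push '{'; stack = (({
pos 23: '}' matches '{'; pop; stack = ((
pos 24: ')' matches '('; pop; stack = (
end: stack still non-empty (() → INVALID
Verdict: unclosed openers at end: ( → no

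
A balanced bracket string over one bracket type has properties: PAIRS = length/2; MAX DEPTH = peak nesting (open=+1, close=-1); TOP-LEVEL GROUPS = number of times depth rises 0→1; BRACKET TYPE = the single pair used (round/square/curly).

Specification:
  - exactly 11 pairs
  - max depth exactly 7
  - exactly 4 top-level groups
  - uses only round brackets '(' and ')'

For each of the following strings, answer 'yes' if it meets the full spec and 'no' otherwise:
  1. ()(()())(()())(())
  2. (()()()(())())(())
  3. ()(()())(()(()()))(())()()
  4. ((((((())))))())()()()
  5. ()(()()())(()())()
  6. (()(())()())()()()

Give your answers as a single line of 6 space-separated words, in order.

String 1 '()(()())(()())(())': depth seq [1 0 1 2 1 2 1 0 1 2 1 2 1 0 1 2 1 0]
  -> pairs=9 depth=2 groups=4 -> no
String 2 '(()()()(())())(())': depth seq [1 2 1 2 1 2 1 2 3 2 1 2 1 0 1 2 1 0]
  -> pairs=9 depth=3 groups=2 -> no
String 3 '()(()())(()(()()))(())()()': depth seq [1 0 1 2 1 2 1 0 1 2 1 2 3 2 3 2 1 0 1 2 1 0 1 0 1 0]
  -> pairs=13 depth=3 groups=6 -> no
String 4 '((((((())))))())()()()': depth seq [1 2 3 4 5 6 7 6 5 4 3 2 1 2 1 0 1 0 1 0 1 0]
  -> pairs=11 depth=7 groups=4 -> yes
String 5 '()(()()())(()())()': depth seq [1 0 1 2 1 2 1 2 1 0 1 2 1 2 1 0 1 0]
  -> pairs=9 depth=2 groups=4 -> no
String 6 '(()(())()())()()()': depth seq [1 2 1 2 3 2 1 2 1 2 1 0 1 0 1 0 1 0]
  -> pairs=9 depth=3 groups=4 -> no

Answer: no no no yes no no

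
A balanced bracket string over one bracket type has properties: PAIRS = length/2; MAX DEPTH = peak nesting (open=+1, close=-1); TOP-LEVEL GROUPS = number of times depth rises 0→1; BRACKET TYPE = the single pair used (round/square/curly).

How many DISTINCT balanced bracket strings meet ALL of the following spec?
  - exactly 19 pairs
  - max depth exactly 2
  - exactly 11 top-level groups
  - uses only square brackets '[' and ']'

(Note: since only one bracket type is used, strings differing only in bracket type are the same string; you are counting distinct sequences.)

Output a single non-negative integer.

Spec: pairs=19 depth=2 groups=11
Count(depth <= 2) = 43758
Count(depth <= 1) = 0
Count(depth == 2) = 43758 - 0 = 43758

Answer: 43758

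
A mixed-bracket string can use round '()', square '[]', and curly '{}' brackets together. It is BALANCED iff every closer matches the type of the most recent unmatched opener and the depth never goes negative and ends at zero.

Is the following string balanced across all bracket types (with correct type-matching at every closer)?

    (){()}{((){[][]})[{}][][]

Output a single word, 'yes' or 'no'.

Answer: no

Derivation:
pos 0: push '('; stack = (
pos 1: ')' matches '('; pop; stack = (empty)
pos 2: push '{'; stack = {
pos 3: push '('; stack = {(
pos 4: ')' matches '('; pop; stack = {
pos 5: '}' matches '{'; pop; stack = (empty)
pos 6: push '{'; stack = {
pos 7: push '('; stack = {(
pos 8: push '('; stack = {((
pos 9: ')' matches '('; pop; stack = {(
pos 10: push '{'; stack = {({
pos 11: push '['; stack = {({[
pos 12: ']' matches '['; pop; stack = {({
pos 13: push '['; stack = {({[
pos 14: ']' matches '['; pop; stack = {({
pos 15: '}' matches '{'; pop; stack = {(
pos 16: ')' matches '('; pop; stack = {
pos 17: push '['; stack = {[
pos 18: push '{'; stack = {[{
pos 19: '}' matches '{'; pop; stack = {[
pos 20: ']' matches '['; pop; stack = {
pos 21: push '['; stack = {[
pos 22: ']' matches '['; pop; stack = {
pos 23: push '['; stack = {[
pos 24: ']' matches '['; pop; stack = {
end: stack still non-empty ({) → INVALID
Verdict: unclosed openers at end: { → no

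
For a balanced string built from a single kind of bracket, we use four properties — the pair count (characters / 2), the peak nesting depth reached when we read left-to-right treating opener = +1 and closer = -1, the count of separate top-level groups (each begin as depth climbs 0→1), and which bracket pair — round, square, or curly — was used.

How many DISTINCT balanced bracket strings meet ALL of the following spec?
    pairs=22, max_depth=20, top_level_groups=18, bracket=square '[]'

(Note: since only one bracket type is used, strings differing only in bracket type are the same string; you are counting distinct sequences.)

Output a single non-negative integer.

Answer: 0

Derivation:
Spec: pairs=22 depth=20 groups=18
Count(depth <= 20) = 10350
Count(depth <= 19) = 10350
Count(depth == 20) = 10350 - 10350 = 0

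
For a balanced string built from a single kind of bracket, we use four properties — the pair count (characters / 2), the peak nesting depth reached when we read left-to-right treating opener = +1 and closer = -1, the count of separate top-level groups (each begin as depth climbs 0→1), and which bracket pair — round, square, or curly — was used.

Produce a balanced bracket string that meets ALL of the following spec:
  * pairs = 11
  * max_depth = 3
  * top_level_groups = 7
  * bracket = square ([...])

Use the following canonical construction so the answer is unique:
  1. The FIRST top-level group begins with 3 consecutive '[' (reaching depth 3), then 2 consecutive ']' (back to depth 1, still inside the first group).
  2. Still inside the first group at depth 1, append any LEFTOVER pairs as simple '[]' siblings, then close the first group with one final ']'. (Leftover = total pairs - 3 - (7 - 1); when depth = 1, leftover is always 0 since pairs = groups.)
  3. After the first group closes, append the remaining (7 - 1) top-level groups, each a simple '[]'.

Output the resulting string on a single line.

Answer: [[[]][][]][][][][][][]

Derivation:
Spec: pairs=11 depth=3 groups=7
Leftover pairs = 11 - 3 - (7-1) = 2
First group: deep chain of depth 3 + 2 sibling pairs
Remaining 6 groups: simple '[]' each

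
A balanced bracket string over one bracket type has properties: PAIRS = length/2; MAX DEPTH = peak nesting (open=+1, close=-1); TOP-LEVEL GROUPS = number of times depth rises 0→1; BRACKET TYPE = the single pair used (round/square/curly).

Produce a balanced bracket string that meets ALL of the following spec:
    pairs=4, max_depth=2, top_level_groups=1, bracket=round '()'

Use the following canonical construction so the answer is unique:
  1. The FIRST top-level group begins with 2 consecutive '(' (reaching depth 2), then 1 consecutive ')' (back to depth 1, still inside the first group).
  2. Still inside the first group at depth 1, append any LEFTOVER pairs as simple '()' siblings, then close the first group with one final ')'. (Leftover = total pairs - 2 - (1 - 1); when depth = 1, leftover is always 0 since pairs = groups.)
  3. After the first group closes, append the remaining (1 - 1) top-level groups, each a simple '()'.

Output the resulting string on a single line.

Spec: pairs=4 depth=2 groups=1
Leftover pairs = 4 - 2 - (1-1) = 2
First group: deep chain of depth 2 + 2 sibling pairs
Remaining 0 groups: simple '()' each

Answer: (()()())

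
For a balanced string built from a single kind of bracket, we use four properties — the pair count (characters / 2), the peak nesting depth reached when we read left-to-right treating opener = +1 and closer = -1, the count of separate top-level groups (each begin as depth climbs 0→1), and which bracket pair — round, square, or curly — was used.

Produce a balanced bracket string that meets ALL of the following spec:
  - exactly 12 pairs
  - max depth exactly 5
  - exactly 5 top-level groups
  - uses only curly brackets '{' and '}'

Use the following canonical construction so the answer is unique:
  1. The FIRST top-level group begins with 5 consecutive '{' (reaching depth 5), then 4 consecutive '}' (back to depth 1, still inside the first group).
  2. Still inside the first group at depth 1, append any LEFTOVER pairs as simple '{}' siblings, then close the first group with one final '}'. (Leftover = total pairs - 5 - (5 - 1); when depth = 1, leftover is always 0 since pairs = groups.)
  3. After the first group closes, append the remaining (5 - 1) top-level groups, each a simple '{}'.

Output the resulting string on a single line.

Answer: {{{{{}}}}{}{}{}}{}{}{}{}

Derivation:
Spec: pairs=12 depth=5 groups=5
Leftover pairs = 12 - 5 - (5-1) = 3
First group: deep chain of depth 5 + 3 sibling pairs
Remaining 4 groups: simple '{}' each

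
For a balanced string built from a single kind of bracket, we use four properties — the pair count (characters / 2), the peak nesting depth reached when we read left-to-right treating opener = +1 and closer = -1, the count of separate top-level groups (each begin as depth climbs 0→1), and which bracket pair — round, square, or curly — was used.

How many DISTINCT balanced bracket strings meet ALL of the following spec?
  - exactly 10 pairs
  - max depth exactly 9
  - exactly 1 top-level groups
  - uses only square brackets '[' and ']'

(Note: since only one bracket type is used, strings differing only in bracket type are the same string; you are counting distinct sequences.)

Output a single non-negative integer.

Spec: pairs=10 depth=9 groups=1
Count(depth <= 9) = 4861
Count(depth <= 8) = 4846
Count(depth == 9) = 4861 - 4846 = 15

Answer: 15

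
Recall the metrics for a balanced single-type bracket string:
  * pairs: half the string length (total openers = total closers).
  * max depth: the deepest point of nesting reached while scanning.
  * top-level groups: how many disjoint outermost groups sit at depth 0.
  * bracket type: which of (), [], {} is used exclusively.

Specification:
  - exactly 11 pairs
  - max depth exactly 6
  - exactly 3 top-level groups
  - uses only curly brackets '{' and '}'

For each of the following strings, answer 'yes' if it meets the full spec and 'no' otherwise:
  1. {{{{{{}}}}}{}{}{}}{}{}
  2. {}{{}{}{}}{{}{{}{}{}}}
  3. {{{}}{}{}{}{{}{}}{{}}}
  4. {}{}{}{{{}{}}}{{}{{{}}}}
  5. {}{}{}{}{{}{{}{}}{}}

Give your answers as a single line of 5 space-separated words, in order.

Answer: yes no no no no

Derivation:
String 1 '{{{{{{}}}}}{}{}{}}{}{}': depth seq [1 2 3 4 5 6 5 4 3 2 1 2 1 2 1 2 1 0 1 0 1 0]
  -> pairs=11 depth=6 groups=3 -> yes
String 2 '{}{{}{}{}}{{}{{}{}{}}}': depth seq [1 0 1 2 1 2 1 2 1 0 1 2 1 2 3 2 3 2 3 2 1 0]
  -> pairs=11 depth=3 groups=3 -> no
String 3 '{{{}}{}{}{}{{}{}}{{}}}': depth seq [1 2 3 2 1 2 1 2 1 2 1 2 3 2 3 2 1 2 3 2 1 0]
  -> pairs=11 depth=3 groups=1 -> no
String 4 '{}{}{}{{{}{}}}{{}{{{}}}}': depth seq [1 0 1 0 1 0 1 2 3 2 3 2 1 0 1 2 1 2 3 4 3 2 1 0]
  -> pairs=12 depth=4 groups=5 -> no
String 5 '{}{}{}{}{{}{{}{}}{}}': depth seq [1 0 1 0 1 0 1 0 1 2 1 2 3 2 3 2 1 2 1 0]
  -> pairs=10 depth=3 groups=5 -> no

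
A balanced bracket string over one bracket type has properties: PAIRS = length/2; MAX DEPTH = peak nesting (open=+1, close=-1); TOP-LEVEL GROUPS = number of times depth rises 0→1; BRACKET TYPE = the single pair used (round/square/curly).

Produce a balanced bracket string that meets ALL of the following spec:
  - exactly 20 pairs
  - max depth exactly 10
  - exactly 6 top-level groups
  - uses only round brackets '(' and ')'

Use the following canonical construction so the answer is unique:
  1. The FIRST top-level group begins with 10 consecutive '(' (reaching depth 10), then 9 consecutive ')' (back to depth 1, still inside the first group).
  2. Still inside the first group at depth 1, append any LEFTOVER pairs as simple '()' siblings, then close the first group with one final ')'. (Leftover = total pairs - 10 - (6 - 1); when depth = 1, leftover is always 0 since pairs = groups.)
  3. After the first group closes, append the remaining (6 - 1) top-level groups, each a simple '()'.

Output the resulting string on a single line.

Answer: (((((((((()))))))))()()()()())()()()()()

Derivation:
Spec: pairs=20 depth=10 groups=6
Leftover pairs = 20 - 10 - (6-1) = 5
First group: deep chain of depth 10 + 5 sibling pairs
Remaining 5 groups: simple '()' each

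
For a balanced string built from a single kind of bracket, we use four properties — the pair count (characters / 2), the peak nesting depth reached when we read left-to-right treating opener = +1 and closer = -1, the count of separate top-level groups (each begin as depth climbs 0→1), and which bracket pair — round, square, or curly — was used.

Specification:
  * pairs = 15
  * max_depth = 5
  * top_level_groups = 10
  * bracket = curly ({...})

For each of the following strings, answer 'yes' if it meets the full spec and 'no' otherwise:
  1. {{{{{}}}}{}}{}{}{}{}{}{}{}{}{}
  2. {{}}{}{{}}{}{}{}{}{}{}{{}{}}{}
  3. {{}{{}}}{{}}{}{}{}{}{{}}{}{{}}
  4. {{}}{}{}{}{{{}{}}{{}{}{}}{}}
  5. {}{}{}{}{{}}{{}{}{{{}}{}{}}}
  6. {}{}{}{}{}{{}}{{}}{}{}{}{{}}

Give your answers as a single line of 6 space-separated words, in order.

String 1 '{{{{{}}}}{}}{}{}{}{}{}{}{}{}{}': depth seq [1 2 3 4 5 4 3 2 1 2 1 0 1 0 1 0 1 0 1 0 1 0 1 0 1 0 1 0 1 0]
  -> pairs=15 depth=5 groups=10 -> yes
String 2 '{{}}{}{{}}{}{}{}{}{}{}{{}{}}{}': depth seq [1 2 1 0 1 0 1 2 1 0 1 0 1 0 1 0 1 0 1 0 1 0 1 2 1 2 1 0 1 0]
  -> pairs=15 depth=2 groups=11 -> no
String 3 '{{}{{}}}{{}}{}{}{}{}{{}}{}{{}}': depth seq [1 2 1 2 3 2 1 0 1 2 1 0 1 0 1 0 1 0 1 0 1 2 1 0 1 0 1 2 1 0]
  -> pairs=15 depth=3 groups=9 -> no
String 4 '{{}}{}{}{}{{{}{}}{{}{}{}}{}}': depth seq [1 2 1 0 1 0 1 0 1 0 1 2 3 2 3 2 1 2 3 2 3 2 3 2 1 2 1 0]
  -> pairs=14 depth=3 groups=5 -> no
String 5 '{}{}{}{}{{}}{{}{}{{{}}{}{}}}': depth seq [1 0 1 0 1 0 1 0 1 2 1 0 1 2 1 2 1 2 3 4 3 2 3 2 3 2 1 0]
  -> pairs=14 depth=4 groups=6 -> no
String 6 '{}{}{}{}{}{{}}{{}}{}{}{}{{}}': depth seq [1 0 1 0 1 0 1 0 1 0 1 2 1 0 1 2 1 0 1 0 1 0 1 0 1 2 1 0]
  -> pairs=14 depth=2 groups=11 -> no

Answer: yes no no no no no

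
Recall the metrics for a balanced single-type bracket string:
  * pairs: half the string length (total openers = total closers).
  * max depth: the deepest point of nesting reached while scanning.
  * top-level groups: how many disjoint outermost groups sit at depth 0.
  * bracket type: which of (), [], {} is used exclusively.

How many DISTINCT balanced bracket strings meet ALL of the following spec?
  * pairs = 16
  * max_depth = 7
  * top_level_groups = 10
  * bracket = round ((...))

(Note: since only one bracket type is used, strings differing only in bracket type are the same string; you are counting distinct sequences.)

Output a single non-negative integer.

Spec: pairs=16 depth=7 groups=10
Count(depth <= 7) = 33915
Count(depth <= 6) = 33905
Count(depth == 7) = 33915 - 33905 = 10

Answer: 10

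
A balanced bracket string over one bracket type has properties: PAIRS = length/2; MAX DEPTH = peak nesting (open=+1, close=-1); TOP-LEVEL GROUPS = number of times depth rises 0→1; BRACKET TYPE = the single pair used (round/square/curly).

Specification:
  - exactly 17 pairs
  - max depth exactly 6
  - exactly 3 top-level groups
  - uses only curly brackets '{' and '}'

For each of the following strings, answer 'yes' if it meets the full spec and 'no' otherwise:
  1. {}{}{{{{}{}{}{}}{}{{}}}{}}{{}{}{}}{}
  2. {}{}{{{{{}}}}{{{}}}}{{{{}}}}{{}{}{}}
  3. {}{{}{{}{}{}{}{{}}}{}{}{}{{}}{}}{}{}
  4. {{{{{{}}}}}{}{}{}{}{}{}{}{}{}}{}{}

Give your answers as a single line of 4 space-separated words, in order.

Answer: no no no yes

Derivation:
String 1 '{}{}{{{{}{}{}{}}{}{{}}}{}}{{}{}{}}{}': depth seq [1 0 1 0 1 2 3 4 3 4 3 4 3 4 3 2 3 2 3 4 3 2 1 2 1 0 1 2 1 2 1 2 1 0 1 0]
  -> pairs=18 depth=4 groups=5 -> no
String 2 '{}{}{{{{{}}}}{{{}}}}{{{{}}}}{{}{}{}}': depth seq [1 0 1 0 1 2 3 4 5 4 3 2 1 2 3 4 3 2 1 0 1 2 3 4 3 2 1 0 1 2 1 2 1 2 1 0]
  -> pairs=18 depth=5 groups=5 -> no
String 3 '{}{{}{{}{}{}{}{{}}}{}{}{}{{}}{}}{}{}': depth seq [1 0 1 2 1 2 3 2 3 2 3 2 3 2 3 4 3 2 1 2 1 2 1 2 1 2 3 2 1 2 1 0 1 0 1 0]
  -> pairs=18 depth=4 groups=4 -> no
String 4 '{{{{{{}}}}}{}{}{}{}{}{}{}{}{}}{}{}': depth seq [1 2 3 4 5 6 5 4 3 2 1 2 1 2 1 2 1 2 1 2 1 2 1 2 1 2 1 2 1 0 1 0 1 0]
  -> pairs=17 depth=6 groups=3 -> yes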